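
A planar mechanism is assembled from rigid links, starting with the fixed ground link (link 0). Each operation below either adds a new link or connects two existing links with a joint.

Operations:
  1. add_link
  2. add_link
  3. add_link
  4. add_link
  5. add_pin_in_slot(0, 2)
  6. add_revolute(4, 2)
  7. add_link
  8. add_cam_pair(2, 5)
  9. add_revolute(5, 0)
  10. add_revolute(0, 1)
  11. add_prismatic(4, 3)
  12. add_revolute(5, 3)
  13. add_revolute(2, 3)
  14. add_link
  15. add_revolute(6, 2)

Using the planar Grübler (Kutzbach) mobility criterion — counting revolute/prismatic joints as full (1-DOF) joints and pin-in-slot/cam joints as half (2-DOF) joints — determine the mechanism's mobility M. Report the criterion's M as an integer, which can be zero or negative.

L=1 J1=0 J2=0
add link → L=2 J1=0 J2=0
add link → L=3 J1=0 J2=0
add link → L=4 J1=0 J2=0
add link → L=5 J1=0 J2=0
PS@0,2 dof=2 J2 → L=5 J1=0 J2=1
R@4,2 dof=1 J1 → L=5 J1=1 J2=1
add link → L=6 J1=1 J2=1
C@2,5 dof=2 J2 → L=6 J1=1 J2=2
R@5,0 dof=1 J1 → L=6 J1=2 J2=2
R@0,1 dof=1 J1 → L=6 J1=3 J2=2
P@4,3 dof=1 J1 → L=6 J1=4 J2=2
R@5,3 dof=1 J1 → L=6 J1=5 J2=2
R@2,3 dof=1 J1 → L=6 J1=6 J2=2
add link → L=7 J1=6 J2=2
R@6,2 dof=1 J1 → L=7 J1=7 J2=2
M=3(L−1)−2J1−J2=3·6−2·7−2=2

M = 2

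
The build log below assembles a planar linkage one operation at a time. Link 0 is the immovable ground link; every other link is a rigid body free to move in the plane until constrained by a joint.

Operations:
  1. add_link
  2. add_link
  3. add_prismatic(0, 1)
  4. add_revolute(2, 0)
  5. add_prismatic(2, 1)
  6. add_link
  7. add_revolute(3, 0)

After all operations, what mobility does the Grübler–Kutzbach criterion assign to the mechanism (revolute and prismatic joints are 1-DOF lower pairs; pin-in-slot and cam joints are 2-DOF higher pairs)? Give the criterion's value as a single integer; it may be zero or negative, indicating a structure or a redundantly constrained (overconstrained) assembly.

M = 1

(L,J1,J2)=(1,0,0); link0 fixed
link1: (2,0,0)
link2: (3,0,0)
P 0-1 [J1]: (3,1,0)
R 2-0 [J1]: (3,2,0)
P 2-1 [J1]: (3,3,0)
link3: (4,3,0)
R 3-0 [J1]: (4,4,0)
Grübler: 3·3 − 2·4 − 0 = 1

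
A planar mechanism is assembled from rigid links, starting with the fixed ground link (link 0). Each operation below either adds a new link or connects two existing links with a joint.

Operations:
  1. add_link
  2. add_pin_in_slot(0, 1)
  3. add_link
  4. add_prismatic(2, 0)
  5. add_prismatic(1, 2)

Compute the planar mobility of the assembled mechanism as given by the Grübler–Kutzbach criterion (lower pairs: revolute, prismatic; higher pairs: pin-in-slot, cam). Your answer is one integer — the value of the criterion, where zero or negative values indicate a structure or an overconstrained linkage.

ground; <1,0,0>
#1 <2,0,0>
PS:0↔1 J2 <2,0,1>
#2 <3,0,1>
P:2↔0 J1 <3,1,1>
P:1↔2 J1 <3,2,1>
3×2 − 2×2 − 1×1 = 1

M = 1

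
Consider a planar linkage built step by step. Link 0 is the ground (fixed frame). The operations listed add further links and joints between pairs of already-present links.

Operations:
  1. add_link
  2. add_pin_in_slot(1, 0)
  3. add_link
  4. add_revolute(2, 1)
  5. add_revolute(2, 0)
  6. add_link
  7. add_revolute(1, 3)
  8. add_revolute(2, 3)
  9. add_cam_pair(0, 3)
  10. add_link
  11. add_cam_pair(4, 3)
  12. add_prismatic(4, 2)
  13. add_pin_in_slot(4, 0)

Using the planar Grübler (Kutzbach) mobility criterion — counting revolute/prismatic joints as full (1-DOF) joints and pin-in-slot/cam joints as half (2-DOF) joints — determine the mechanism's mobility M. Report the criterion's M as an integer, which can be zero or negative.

M = -2

[1;0;0] (link 0 is ground)
L+ [2;0;0]
PS(1,0)∈J2 [2;0;1]
L+ [3;0;1]
R(2,1)∈J1 [3;1;1]
R(2,0)∈J1 [3;2;1]
L+ [4;2;1]
R(1,3)∈J1 [4;3;1]
R(2,3)∈J1 [4;4;1]
C(0,3)∈J2 [4;4;2]
L+ [5;4;2]
C(4,3)∈J2 [5;4;3]
P(4,2)∈J1 [5;5;3]
PS(4,0)∈J2 [5;5;4]
mobility = 12 − 10 − 4 = -2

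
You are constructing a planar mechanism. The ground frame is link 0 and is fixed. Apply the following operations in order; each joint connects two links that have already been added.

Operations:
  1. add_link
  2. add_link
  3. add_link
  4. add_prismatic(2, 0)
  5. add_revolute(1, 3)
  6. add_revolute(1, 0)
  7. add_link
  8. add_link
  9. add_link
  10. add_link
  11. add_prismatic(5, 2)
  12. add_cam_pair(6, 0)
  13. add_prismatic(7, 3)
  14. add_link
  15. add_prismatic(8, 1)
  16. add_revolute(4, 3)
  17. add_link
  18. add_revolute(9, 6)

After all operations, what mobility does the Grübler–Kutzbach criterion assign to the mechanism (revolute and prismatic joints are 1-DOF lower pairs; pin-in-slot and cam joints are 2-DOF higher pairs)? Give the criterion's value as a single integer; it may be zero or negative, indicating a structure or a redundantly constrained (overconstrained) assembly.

link 0 = ground. State L|J1|J2 = 1|0|0
+link1  2|0|0
+link2  3|0|0
+link3  4|0|0
P(2,0) f=1→J1  4|1|0
R(1,3) f=1→J1  4|2|0
R(1,0) f=1→J1  4|3|0
+link4  5|3|0
+link5  6|3|0
+link6  7|3|0
+link7  8|3|0
P(5,2) f=1→J1  8|4|0
C(6,0) f=2→J2  8|4|1
P(7,3) f=1→J1  8|5|1
+link8  9|5|1
P(8,1) f=1→J1  9|6|1
R(4,3) f=1→J1  9|7|1
+link9  10|7|1
R(9,6) f=1→J1  10|8|1
M = 3(10−1)−2·8−1 = 27−16−1 = 10

M = 10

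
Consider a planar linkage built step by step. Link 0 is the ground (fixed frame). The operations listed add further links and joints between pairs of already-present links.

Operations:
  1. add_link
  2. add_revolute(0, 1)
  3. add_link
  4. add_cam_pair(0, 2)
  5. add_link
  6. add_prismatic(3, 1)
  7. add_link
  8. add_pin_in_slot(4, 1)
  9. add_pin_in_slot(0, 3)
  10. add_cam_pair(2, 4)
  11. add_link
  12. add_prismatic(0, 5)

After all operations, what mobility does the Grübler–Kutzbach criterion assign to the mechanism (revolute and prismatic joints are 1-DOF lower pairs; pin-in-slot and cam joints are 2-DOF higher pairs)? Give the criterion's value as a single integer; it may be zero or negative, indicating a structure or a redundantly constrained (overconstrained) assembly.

[1;0;0] (link 0 is ground)
L+ [2;0;0]
R(0,1)∈J1 [2;1;0]
L+ [3;1;0]
C(0,2)∈J2 [3;1;1]
L+ [4;1;1]
P(3,1)∈J1 [4;2;1]
L+ [5;2;1]
PS(4,1)∈J2 [5;2;2]
PS(0,3)∈J2 [5;2;3]
C(2,4)∈J2 [5;2;4]
L+ [6;2;4]
P(0,5)∈J1 [6;3;4]
mobility = 15 − 6 − 4 = 5

M = 5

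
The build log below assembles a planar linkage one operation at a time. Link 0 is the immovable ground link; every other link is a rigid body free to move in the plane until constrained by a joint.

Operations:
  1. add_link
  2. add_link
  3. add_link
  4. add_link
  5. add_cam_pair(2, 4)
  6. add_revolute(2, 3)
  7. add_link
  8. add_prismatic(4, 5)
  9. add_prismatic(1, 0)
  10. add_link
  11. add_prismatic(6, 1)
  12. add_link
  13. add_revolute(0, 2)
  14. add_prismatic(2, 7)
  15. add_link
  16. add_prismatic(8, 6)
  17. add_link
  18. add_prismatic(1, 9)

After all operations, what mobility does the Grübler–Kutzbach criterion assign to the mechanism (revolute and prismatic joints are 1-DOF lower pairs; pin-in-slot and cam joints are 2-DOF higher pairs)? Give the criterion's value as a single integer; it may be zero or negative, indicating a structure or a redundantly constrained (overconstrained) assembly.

(L,J1,J2)=(1,0,0); link0 fixed
link1: (2,0,0)
link2: (3,0,0)
link3: (4,0,0)
link4: (5,0,0)
C 2-4 [J2]: (5,0,1)
R 2-3 [J1]: (5,1,1)
link5: (6,1,1)
P 4-5 [J1]: (6,2,1)
P 1-0 [J1]: (6,3,1)
link6: (7,3,1)
P 6-1 [J1]: (7,4,1)
link7: (8,4,1)
R 0-2 [J1]: (8,5,1)
P 2-7 [J1]: (8,6,1)
link8: (9,6,1)
P 8-6 [J1]: (9,7,1)
link9: (10,7,1)
P 1-9 [J1]: (10,8,1)
Grübler: 3·9 − 2·8 − 1 = 10

M = 10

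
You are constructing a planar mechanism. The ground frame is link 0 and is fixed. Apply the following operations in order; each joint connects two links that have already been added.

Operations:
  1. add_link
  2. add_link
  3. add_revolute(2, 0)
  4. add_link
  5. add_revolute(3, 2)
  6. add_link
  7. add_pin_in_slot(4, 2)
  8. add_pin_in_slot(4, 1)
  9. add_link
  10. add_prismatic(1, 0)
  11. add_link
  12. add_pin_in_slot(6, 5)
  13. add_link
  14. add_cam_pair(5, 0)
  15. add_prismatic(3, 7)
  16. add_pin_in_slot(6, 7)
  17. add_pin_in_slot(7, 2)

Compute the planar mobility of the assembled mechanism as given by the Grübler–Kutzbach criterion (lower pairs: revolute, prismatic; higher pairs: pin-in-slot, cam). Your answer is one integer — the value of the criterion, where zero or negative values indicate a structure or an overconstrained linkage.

M = 7

(L,J1,J2)=(1,0,0); link0 fixed
link1: (2,0,0)
link2: (3,0,0)
R 2-0 [J1]: (3,1,0)
link3: (4,1,0)
R 3-2 [J1]: (4,2,0)
link4: (5,2,0)
PS 4-2 [J2]: (5,2,1)
PS 4-1 [J2]: (5,2,2)
link5: (6,2,2)
P 1-0 [J1]: (6,3,2)
link6: (7,3,2)
PS 6-5 [J2]: (7,3,3)
link7: (8,3,3)
C 5-0 [J2]: (8,3,4)
P 3-7 [J1]: (8,4,4)
PS 6-7 [J2]: (8,4,5)
PS 7-2 [J2]: (8,4,6)
Grübler: 3·7 − 2·4 − 6 = 7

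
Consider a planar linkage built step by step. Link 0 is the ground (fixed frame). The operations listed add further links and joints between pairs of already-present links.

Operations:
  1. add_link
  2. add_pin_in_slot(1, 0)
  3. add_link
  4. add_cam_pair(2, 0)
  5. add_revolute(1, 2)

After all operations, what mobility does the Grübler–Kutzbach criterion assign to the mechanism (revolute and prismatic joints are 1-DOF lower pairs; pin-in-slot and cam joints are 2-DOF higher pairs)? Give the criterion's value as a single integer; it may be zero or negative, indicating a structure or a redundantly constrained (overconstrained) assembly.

ground; <1,0,0>
#1 <2,0,0>
PS:1↔0 J2 <2,0,1>
#2 <3,0,1>
C:2↔0 J2 <3,0,2>
R:1↔2 J1 <3,1,2>
3×2 − 2×1 − 1×2 = 2

M = 2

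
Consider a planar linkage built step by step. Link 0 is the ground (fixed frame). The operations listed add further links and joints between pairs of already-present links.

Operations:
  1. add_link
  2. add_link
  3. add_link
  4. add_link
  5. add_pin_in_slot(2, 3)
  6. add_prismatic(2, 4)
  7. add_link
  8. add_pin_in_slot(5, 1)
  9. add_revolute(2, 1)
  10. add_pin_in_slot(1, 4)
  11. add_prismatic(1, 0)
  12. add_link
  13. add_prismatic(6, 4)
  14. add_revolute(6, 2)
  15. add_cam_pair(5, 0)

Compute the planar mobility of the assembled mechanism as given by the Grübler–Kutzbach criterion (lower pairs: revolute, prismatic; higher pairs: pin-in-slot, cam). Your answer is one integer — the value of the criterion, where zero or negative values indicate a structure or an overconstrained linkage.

M = 4

ground; <1,0,0>
#1 <2,0,0>
#2 <3,0,0>
#3 <4,0,0>
#4 <5,0,0>
PS:2↔3 J2 <5,0,1>
P:2↔4 J1 <5,1,1>
#5 <6,1,1>
PS:5↔1 J2 <6,1,2>
R:2↔1 J1 <6,2,2>
PS:1↔4 J2 <6,2,3>
P:1↔0 J1 <6,3,3>
#6 <7,3,3>
P:6↔4 J1 <7,4,3>
R:6↔2 J1 <7,5,3>
C:5↔0 J2 <7,5,4>
3×6 − 2×5 − 1×4 = 4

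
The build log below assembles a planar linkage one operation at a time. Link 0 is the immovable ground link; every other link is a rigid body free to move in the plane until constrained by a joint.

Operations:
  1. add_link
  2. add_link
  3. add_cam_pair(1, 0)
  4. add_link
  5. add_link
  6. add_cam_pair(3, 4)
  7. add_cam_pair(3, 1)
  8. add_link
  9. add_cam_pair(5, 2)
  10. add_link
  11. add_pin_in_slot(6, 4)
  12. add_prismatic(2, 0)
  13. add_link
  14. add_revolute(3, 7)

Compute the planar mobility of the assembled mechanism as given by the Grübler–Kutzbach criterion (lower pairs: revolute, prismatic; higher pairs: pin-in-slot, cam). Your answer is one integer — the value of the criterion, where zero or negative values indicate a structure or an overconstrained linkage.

ground; <1,0,0>
#1 <2,0,0>
#2 <3,0,0>
C:1↔0 J2 <3,0,1>
#3 <4,0,1>
#4 <5,0,1>
C:3↔4 J2 <5,0,2>
C:3↔1 J2 <5,0,3>
#5 <6,0,3>
C:5↔2 J2 <6,0,4>
#6 <7,0,4>
PS:6↔4 J2 <7,0,5>
P:2↔0 J1 <7,1,5>
#7 <8,1,5>
R:3↔7 J1 <8,2,5>
3×7 − 2×2 − 1×5 = 12

M = 12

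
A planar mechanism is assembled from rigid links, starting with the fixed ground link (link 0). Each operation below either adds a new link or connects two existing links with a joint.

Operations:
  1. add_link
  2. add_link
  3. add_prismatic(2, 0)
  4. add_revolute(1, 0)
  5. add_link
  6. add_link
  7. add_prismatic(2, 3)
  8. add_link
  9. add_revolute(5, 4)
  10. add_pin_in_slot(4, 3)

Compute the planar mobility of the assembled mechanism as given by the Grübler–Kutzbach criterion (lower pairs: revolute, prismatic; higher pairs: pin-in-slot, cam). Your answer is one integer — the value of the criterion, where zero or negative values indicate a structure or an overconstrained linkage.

link 0 = ground. State L|J1|J2 = 1|0|0
+link1  2|0|0
+link2  3|0|0
P(2,0) f=1→J1  3|1|0
R(1,0) f=1→J1  3|2|0
+link3  4|2|0
+link4  5|2|0
P(2,3) f=1→J1  5|3|0
+link5  6|3|0
R(5,4) f=1→J1  6|4|0
PS(4,3) f=2→J2  6|4|1
M = 3(6−1)−2·4−1 = 15−8−1 = 6

M = 6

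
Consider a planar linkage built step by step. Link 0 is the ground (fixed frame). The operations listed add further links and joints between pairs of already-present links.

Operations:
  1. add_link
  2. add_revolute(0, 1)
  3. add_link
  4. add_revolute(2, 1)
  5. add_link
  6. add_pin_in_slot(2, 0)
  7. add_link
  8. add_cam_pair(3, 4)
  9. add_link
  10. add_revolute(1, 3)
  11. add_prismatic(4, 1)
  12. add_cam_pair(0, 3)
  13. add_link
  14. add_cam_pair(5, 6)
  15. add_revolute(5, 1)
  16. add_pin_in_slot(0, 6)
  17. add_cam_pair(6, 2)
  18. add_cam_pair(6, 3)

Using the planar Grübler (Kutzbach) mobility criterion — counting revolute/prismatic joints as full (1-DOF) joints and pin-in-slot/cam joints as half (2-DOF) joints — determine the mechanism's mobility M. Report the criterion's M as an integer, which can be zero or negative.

M = 1

link 0 = ground. State L|J1|J2 = 1|0|0
+link1  2|0|0
R(0,1) f=1→J1  2|1|0
+link2  3|1|0
R(2,1) f=1→J1  3|2|0
+link3  4|2|0
PS(2,0) f=2→J2  4|2|1
+link4  5|2|1
C(3,4) f=2→J2  5|2|2
+link5  6|2|2
R(1,3) f=1→J1  6|3|2
P(4,1) f=1→J1  6|4|2
C(0,3) f=2→J2  6|4|3
+link6  7|4|3
C(5,6) f=2→J2  7|4|4
R(5,1) f=1→J1  7|5|4
PS(0,6) f=2→J2  7|5|5
C(6,2) f=2→J2  7|5|6
C(6,3) f=2→J2  7|5|7
M = 3(7−1)−2·5−7 = 18−10−7 = 1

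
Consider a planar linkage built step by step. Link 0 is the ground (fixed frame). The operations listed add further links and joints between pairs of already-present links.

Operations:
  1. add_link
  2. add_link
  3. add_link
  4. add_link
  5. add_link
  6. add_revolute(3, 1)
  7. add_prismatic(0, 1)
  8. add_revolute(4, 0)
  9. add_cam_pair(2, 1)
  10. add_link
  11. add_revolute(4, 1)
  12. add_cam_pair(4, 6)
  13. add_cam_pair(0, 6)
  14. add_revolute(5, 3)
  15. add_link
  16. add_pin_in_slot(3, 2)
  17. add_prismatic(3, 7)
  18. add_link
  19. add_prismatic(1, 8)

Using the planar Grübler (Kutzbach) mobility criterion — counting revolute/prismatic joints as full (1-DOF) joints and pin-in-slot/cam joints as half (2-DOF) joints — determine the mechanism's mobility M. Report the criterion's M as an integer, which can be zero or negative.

M = 6

[1;0;0] (link 0 is ground)
L+ [2;0;0]
L+ [3;0;0]
L+ [4;0;0]
L+ [5;0;0]
L+ [6;0;0]
R(3,1)∈J1 [6;1;0]
P(0,1)∈J1 [6;2;0]
R(4,0)∈J1 [6;3;0]
C(2,1)∈J2 [6;3;1]
L+ [7;3;1]
R(4,1)∈J1 [7;4;1]
C(4,6)∈J2 [7;4;2]
C(0,6)∈J2 [7;4;3]
R(5,3)∈J1 [7;5;3]
L+ [8;5;3]
PS(3,2)∈J2 [8;5;4]
P(3,7)∈J1 [8;6;4]
L+ [9;6;4]
P(1,8)∈J1 [9;7;4]
mobility = 24 − 14 − 4 = 6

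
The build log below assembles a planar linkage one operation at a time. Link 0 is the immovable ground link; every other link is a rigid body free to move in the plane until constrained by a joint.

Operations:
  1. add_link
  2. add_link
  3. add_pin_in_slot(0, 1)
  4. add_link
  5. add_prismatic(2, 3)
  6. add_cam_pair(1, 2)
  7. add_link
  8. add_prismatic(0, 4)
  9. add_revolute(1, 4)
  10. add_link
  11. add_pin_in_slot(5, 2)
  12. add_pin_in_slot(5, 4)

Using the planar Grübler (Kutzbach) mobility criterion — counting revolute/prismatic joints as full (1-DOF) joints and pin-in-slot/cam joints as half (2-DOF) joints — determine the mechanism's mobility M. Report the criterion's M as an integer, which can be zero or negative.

(L,J1,J2)=(1,0,0); link0 fixed
link1: (2,0,0)
link2: (3,0,0)
PS 0-1 [J2]: (3,0,1)
link3: (4,0,1)
P 2-3 [J1]: (4,1,1)
C 1-2 [J2]: (4,1,2)
link4: (5,1,2)
P 0-4 [J1]: (5,2,2)
R 1-4 [J1]: (5,3,2)
link5: (6,3,2)
PS 5-2 [J2]: (6,3,3)
PS 5-4 [J2]: (6,3,4)
Grübler: 3·5 − 2·3 − 4 = 5

M = 5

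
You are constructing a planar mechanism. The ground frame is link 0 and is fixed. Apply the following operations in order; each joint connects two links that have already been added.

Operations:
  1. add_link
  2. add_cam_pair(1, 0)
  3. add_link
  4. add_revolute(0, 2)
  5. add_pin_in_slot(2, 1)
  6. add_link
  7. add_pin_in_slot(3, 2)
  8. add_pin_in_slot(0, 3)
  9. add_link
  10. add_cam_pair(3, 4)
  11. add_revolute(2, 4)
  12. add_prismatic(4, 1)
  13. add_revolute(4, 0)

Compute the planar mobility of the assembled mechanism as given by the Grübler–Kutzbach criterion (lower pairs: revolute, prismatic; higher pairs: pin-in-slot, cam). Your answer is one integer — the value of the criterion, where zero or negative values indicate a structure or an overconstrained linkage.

[1;0;0] (link 0 is ground)
L+ [2;0;0]
C(1,0)∈J2 [2;0;1]
L+ [3;0;1]
R(0,2)∈J1 [3;1;1]
PS(2,1)∈J2 [3;1;2]
L+ [4;1;2]
PS(3,2)∈J2 [4;1;3]
PS(0,3)∈J2 [4;1;4]
L+ [5;1;4]
C(3,4)∈J2 [5;1;5]
R(2,4)∈J1 [5;2;5]
P(4,1)∈J1 [5;3;5]
R(4,0)∈J1 [5;4;5]
mobility = 12 − 8 − 5 = -1

M = -1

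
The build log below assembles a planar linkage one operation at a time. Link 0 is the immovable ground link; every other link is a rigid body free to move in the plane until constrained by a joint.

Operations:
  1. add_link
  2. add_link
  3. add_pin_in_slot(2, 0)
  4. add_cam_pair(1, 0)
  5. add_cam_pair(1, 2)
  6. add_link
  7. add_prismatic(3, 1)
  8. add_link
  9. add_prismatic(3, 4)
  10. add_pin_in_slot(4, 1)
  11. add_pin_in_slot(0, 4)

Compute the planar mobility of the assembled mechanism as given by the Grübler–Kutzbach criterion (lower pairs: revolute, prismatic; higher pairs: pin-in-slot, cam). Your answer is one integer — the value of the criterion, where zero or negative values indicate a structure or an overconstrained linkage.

M = 3

ground; <1,0,0>
#1 <2,0,0>
#2 <3,0,0>
PS:2↔0 J2 <3,0,1>
C:1↔0 J2 <3,0,2>
C:1↔2 J2 <3,0,3>
#3 <4,0,3>
P:3↔1 J1 <4,1,3>
#4 <5,1,3>
P:3↔4 J1 <5,2,3>
PS:4↔1 J2 <5,2,4>
PS:0↔4 J2 <5,2,5>
3×4 − 2×2 − 1×5 = 3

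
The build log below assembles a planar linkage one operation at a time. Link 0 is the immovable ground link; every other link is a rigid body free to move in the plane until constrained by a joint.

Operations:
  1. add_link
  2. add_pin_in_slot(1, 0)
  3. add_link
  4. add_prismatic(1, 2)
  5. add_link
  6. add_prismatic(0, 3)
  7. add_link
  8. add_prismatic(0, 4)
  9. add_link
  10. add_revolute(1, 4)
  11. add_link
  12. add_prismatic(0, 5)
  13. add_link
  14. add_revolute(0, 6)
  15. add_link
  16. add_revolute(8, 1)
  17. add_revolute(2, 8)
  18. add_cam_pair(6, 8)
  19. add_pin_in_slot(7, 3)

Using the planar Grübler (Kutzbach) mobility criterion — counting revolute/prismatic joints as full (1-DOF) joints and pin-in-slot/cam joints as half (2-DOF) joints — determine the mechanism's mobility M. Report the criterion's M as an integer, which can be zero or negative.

M = 5

link 0 = ground. State L|J1|J2 = 1|0|0
+link1  2|0|0
PS(1,0) f=2→J2  2|0|1
+link2  3|0|1
P(1,2) f=1→J1  3|1|1
+link3  4|1|1
P(0,3) f=1→J1  4|2|1
+link4  5|2|1
P(0,4) f=1→J1  5|3|1
+link5  6|3|1
R(1,4) f=1→J1  6|4|1
+link6  7|4|1
P(0,5) f=1→J1  7|5|1
+link7  8|5|1
R(0,6) f=1→J1  8|6|1
+link8  9|6|1
R(8,1) f=1→J1  9|7|1
R(2,8) f=1→J1  9|8|1
C(6,8) f=2→J2  9|8|2
PS(7,3) f=2→J2  9|8|3
M = 3(9−1)−2·8−3 = 24−16−3 = 5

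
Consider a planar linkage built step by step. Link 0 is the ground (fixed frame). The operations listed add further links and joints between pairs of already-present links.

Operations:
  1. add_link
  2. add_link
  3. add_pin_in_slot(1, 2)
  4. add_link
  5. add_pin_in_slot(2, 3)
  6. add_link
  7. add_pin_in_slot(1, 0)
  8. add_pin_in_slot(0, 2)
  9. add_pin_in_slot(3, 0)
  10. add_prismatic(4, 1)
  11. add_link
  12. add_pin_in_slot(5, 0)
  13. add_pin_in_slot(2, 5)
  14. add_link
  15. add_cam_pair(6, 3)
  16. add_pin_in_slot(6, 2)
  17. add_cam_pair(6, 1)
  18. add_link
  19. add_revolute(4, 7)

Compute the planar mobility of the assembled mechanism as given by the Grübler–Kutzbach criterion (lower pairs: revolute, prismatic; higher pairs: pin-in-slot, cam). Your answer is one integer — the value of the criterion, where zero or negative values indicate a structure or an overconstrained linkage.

[1;0;0] (link 0 is ground)
L+ [2;0;0]
L+ [3;0;0]
PS(1,2)∈J2 [3;0;1]
L+ [4;0;1]
PS(2,3)∈J2 [4;0;2]
L+ [5;0;2]
PS(1,0)∈J2 [5;0;3]
PS(0,2)∈J2 [5;0;4]
PS(3,0)∈J2 [5;0;5]
P(4,1)∈J1 [5;1;5]
L+ [6;1;5]
PS(5,0)∈J2 [6;1;6]
PS(2,5)∈J2 [6;1;7]
L+ [7;1;7]
C(6,3)∈J2 [7;1;8]
PS(6,2)∈J2 [7;1;9]
C(6,1)∈J2 [7;1;10]
L+ [8;1;10]
R(4,7)∈J1 [8;2;10]
mobility = 21 − 4 − 10 = 7

M = 7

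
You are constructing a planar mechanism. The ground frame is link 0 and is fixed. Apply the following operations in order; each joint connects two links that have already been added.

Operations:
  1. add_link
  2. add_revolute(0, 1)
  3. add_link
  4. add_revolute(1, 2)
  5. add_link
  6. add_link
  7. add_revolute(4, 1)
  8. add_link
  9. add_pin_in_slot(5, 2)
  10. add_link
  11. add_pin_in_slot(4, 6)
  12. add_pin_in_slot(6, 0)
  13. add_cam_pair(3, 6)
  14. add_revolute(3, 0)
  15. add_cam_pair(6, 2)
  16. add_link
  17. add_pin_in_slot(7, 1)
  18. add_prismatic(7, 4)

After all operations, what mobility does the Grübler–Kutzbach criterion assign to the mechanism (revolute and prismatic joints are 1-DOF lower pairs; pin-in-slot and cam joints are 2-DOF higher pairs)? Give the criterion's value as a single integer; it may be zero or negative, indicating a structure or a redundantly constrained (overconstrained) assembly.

[1;0;0] (link 0 is ground)
L+ [2;0;0]
R(0,1)∈J1 [2;1;0]
L+ [3;1;0]
R(1,2)∈J1 [3;2;0]
L+ [4;2;0]
L+ [5;2;0]
R(4,1)∈J1 [5;3;0]
L+ [6;3;0]
PS(5,2)∈J2 [6;3;1]
L+ [7;3;1]
PS(4,6)∈J2 [7;3;2]
PS(6,0)∈J2 [7;3;3]
C(3,6)∈J2 [7;3;4]
R(3,0)∈J1 [7;4;4]
C(6,2)∈J2 [7;4;5]
L+ [8;4;5]
PS(7,1)∈J2 [8;4;6]
P(7,4)∈J1 [8;5;6]
mobility = 21 − 10 − 6 = 5

M = 5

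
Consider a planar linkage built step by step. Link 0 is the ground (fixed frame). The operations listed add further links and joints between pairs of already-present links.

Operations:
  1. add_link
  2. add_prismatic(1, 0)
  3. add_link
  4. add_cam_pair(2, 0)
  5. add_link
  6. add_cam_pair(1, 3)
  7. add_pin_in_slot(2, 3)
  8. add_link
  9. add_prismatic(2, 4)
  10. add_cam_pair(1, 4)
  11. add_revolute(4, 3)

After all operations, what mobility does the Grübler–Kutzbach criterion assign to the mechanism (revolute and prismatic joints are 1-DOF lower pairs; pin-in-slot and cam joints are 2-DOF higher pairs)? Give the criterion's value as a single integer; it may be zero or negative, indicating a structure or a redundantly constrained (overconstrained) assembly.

M = 2

[1;0;0] (link 0 is ground)
L+ [2;0;0]
P(1,0)∈J1 [2;1;0]
L+ [3;1;0]
C(2,0)∈J2 [3;1;1]
L+ [4;1;1]
C(1,3)∈J2 [4;1;2]
PS(2,3)∈J2 [4;1;3]
L+ [5;1;3]
P(2,4)∈J1 [5;2;3]
C(1,4)∈J2 [5;2;4]
R(4,3)∈J1 [5;3;4]
mobility = 12 − 6 − 4 = 2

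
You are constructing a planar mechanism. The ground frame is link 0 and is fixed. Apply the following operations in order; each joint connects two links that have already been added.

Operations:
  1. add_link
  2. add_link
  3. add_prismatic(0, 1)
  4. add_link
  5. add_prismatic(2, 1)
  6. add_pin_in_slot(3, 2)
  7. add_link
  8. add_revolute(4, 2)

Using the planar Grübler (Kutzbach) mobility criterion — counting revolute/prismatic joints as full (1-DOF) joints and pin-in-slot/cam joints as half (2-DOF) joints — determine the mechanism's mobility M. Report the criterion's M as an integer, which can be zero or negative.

M = 5

L=1 J1=0 J2=0
add link → L=2 J1=0 J2=0
add link → L=3 J1=0 J2=0
P@0,1 dof=1 J1 → L=3 J1=1 J2=0
add link → L=4 J1=1 J2=0
P@2,1 dof=1 J1 → L=4 J1=2 J2=0
PS@3,2 dof=2 J2 → L=4 J1=2 J2=1
add link → L=5 J1=2 J2=1
R@4,2 dof=1 J1 → L=5 J1=3 J2=1
M=3(L−1)−2J1−J2=3·4−2·3−1=5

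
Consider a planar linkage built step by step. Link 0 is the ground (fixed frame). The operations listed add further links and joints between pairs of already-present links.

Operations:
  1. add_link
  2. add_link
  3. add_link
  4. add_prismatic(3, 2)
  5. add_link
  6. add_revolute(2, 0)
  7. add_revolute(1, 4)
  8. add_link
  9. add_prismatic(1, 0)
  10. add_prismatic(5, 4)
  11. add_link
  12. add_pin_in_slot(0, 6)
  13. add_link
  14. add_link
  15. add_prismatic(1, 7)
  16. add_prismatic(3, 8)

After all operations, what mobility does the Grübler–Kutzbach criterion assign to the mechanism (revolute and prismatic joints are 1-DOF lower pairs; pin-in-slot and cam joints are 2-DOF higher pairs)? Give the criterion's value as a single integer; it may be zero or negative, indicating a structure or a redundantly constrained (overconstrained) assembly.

[1;0;0] (link 0 is ground)
L+ [2;0;0]
L+ [3;0;0]
L+ [4;0;0]
P(3,2)∈J1 [4;1;0]
L+ [5;1;0]
R(2,0)∈J1 [5;2;0]
R(1,4)∈J1 [5;3;0]
L+ [6;3;0]
P(1,0)∈J1 [6;4;0]
P(5,4)∈J1 [6;5;0]
L+ [7;5;0]
PS(0,6)∈J2 [7;5;1]
L+ [8;5;1]
L+ [9;5;1]
P(1,7)∈J1 [9;6;1]
P(3,8)∈J1 [9;7;1]
mobility = 24 − 14 − 1 = 9

M = 9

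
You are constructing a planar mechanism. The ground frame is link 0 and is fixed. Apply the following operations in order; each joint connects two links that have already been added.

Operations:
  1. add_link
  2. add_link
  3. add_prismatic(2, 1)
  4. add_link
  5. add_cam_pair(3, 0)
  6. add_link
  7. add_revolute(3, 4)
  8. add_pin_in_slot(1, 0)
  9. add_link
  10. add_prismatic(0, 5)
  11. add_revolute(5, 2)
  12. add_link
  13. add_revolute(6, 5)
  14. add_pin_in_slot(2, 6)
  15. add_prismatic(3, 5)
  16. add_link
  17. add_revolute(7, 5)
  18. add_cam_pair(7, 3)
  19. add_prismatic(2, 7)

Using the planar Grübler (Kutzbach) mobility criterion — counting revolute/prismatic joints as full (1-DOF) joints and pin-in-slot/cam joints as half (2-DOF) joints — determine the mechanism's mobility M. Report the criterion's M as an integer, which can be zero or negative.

M = 1

[1;0;0] (link 0 is ground)
L+ [2;0;0]
L+ [3;0;0]
P(2,1)∈J1 [3;1;0]
L+ [4;1;0]
C(3,0)∈J2 [4;1;1]
L+ [5;1;1]
R(3,4)∈J1 [5;2;1]
PS(1,0)∈J2 [5;2;2]
L+ [6;2;2]
P(0,5)∈J1 [6;3;2]
R(5,2)∈J1 [6;4;2]
L+ [7;4;2]
R(6,5)∈J1 [7;5;2]
PS(2,6)∈J2 [7;5;3]
P(3,5)∈J1 [7;6;3]
L+ [8;6;3]
R(7,5)∈J1 [8;7;3]
C(7,3)∈J2 [8;7;4]
P(2,7)∈J1 [8;8;4]
mobility = 21 − 16 − 4 = 1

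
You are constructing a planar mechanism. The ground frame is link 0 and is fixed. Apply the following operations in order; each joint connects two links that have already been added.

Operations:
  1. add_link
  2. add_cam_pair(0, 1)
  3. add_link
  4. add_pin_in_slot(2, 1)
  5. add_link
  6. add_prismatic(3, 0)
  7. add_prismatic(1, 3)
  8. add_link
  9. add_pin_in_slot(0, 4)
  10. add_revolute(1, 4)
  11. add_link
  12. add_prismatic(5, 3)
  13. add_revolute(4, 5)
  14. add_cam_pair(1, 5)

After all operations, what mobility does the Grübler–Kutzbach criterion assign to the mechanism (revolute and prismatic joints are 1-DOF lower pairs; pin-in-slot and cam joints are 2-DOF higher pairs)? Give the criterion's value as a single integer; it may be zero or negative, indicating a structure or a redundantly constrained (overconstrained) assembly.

ground; <1,0,0>
#1 <2,0,0>
C:0↔1 J2 <2,0,1>
#2 <3,0,1>
PS:2↔1 J2 <3,0,2>
#3 <4,0,2>
P:3↔0 J1 <4,1,2>
P:1↔3 J1 <4,2,2>
#4 <5,2,2>
PS:0↔4 J2 <5,2,3>
R:1↔4 J1 <5,3,3>
#5 <6,3,3>
P:5↔3 J1 <6,4,3>
R:4↔5 J1 <6,5,3>
C:1↔5 J2 <6,5,4>
3×5 − 2×5 − 1×4 = 1

M = 1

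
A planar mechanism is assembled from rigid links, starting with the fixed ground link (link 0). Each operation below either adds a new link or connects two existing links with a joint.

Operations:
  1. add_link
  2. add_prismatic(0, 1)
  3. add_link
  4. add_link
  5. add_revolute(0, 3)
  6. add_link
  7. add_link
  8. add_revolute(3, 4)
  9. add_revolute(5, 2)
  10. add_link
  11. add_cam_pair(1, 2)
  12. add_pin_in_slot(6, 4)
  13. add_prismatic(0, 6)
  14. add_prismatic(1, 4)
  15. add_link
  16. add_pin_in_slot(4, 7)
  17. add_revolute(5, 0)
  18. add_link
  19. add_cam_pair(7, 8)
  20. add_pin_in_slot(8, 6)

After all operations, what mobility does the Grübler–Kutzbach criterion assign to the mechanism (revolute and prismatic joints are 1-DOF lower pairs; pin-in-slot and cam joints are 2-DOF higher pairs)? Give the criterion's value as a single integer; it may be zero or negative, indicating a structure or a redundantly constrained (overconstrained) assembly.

ground; <1,0,0>
#1 <2,0,0>
P:0↔1 J1 <2,1,0>
#2 <3,1,0>
#3 <4,1,0>
R:0↔3 J1 <4,2,0>
#4 <5,2,0>
#5 <6,2,0>
R:3↔4 J1 <6,3,0>
R:5↔2 J1 <6,4,0>
#6 <7,4,0>
C:1↔2 J2 <7,4,1>
PS:6↔4 J2 <7,4,2>
P:0↔6 J1 <7,5,2>
P:1↔4 J1 <7,6,2>
#7 <8,6,2>
PS:4↔7 J2 <8,6,3>
R:5↔0 J1 <8,7,3>
#8 <9,7,3>
C:7↔8 J2 <9,7,4>
PS:8↔6 J2 <9,7,5>
3×8 − 2×7 − 1×5 = 5

M = 5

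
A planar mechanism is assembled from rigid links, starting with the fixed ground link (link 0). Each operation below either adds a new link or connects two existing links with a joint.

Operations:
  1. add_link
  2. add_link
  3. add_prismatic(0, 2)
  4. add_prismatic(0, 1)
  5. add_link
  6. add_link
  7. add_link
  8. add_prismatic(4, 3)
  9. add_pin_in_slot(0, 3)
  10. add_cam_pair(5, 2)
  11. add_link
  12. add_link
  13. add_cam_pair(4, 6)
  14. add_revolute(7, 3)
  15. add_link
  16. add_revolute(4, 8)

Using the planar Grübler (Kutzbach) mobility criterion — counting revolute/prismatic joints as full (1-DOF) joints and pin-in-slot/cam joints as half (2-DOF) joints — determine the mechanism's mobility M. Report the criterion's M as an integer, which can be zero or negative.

link 0 = ground. State L|J1|J2 = 1|0|0
+link1  2|0|0
+link2  3|0|0
P(0,2) f=1→J1  3|1|0
P(0,1) f=1→J1  3|2|0
+link3  4|2|0
+link4  5|2|0
+link5  6|2|0
P(4,3) f=1→J1  6|3|0
PS(0,3) f=2→J2  6|3|1
C(5,2) f=2→J2  6|3|2
+link6  7|3|2
+link7  8|3|2
C(4,6) f=2→J2  8|3|3
R(7,3) f=1→J1  8|4|3
+link8  9|4|3
R(4,8) f=1→J1  9|5|3
M = 3(9−1)−2·5−3 = 24−10−3 = 11

M = 11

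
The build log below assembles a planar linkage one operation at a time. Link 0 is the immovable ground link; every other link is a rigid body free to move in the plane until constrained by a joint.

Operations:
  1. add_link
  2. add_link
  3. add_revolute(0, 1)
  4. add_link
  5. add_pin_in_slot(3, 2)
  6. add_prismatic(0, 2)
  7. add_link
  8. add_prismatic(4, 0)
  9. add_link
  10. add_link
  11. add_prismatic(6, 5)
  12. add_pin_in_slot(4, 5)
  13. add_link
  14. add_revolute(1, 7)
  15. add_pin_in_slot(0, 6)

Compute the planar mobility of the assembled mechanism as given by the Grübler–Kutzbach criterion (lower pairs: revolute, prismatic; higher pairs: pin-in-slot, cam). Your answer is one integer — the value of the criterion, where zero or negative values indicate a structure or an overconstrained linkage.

ground; <1,0,0>
#1 <2,0,0>
#2 <3,0,0>
R:0↔1 J1 <3,1,0>
#3 <4,1,0>
PS:3↔2 J2 <4,1,1>
P:0↔2 J1 <4,2,1>
#4 <5,2,1>
P:4↔0 J1 <5,3,1>
#5 <6,3,1>
#6 <7,3,1>
P:6↔5 J1 <7,4,1>
PS:4↔5 J2 <7,4,2>
#7 <8,4,2>
R:1↔7 J1 <8,5,2>
PS:0↔6 J2 <8,5,3>
3×7 − 2×5 − 1×3 = 8

M = 8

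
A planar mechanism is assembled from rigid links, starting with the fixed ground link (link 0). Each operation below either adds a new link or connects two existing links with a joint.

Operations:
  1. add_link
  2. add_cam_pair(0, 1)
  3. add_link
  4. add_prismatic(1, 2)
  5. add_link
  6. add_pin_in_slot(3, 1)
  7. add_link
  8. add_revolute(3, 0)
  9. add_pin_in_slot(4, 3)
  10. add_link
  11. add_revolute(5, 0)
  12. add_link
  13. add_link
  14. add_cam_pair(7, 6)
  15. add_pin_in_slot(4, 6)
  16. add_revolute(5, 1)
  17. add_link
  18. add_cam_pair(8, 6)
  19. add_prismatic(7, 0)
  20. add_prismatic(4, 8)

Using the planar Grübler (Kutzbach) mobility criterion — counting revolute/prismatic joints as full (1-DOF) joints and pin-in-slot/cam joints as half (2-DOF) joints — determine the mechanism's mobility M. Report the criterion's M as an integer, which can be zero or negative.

link 0 = ground. State L|J1|J2 = 1|0|0
+link1  2|0|0
C(0,1) f=2→J2  2|0|1
+link2  3|0|1
P(1,2) f=1→J1  3|1|1
+link3  4|1|1
PS(3,1) f=2→J2  4|1|2
+link4  5|1|2
R(3,0) f=1→J1  5|2|2
PS(4,3) f=2→J2  5|2|3
+link5  6|2|3
R(5,0) f=1→J1  6|3|3
+link6  7|3|3
+link7  8|3|3
C(7,6) f=2→J2  8|3|4
PS(4,6) f=2→J2  8|3|5
R(5,1) f=1→J1  8|4|5
+link8  9|4|5
C(8,6) f=2→J2  9|4|6
P(7,0) f=1→J1  9|5|6
P(4,8) f=1→J1  9|6|6
M = 3(9−1)−2·6−6 = 24−12−6 = 6

M = 6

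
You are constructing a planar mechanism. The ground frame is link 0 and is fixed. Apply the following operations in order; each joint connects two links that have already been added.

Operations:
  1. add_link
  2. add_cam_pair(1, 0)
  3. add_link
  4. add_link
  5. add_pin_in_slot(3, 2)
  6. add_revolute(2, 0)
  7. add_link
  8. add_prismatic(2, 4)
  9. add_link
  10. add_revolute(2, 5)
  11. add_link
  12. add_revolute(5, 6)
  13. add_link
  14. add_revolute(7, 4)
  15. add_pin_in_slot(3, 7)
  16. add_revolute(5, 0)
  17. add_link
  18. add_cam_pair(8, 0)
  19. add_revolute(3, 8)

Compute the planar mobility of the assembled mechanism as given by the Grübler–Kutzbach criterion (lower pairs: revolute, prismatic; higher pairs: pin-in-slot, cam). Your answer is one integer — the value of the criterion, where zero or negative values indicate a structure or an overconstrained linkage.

M = 6

link 0 = ground. State L|J1|J2 = 1|0|0
+link1  2|0|0
C(1,0) f=2→J2  2|0|1
+link2  3|0|1
+link3  4|0|1
PS(3,2) f=2→J2  4|0|2
R(2,0) f=1→J1  4|1|2
+link4  5|1|2
P(2,4) f=1→J1  5|2|2
+link5  6|2|2
R(2,5) f=1→J1  6|3|2
+link6  7|3|2
R(5,6) f=1→J1  7|4|2
+link7  8|4|2
R(7,4) f=1→J1  8|5|2
PS(3,7) f=2→J2  8|5|3
R(5,0) f=1→J1  8|6|3
+link8  9|6|3
C(8,0) f=2→J2  9|6|4
R(3,8) f=1→J1  9|7|4
M = 3(9−1)−2·7−4 = 24−14−4 = 6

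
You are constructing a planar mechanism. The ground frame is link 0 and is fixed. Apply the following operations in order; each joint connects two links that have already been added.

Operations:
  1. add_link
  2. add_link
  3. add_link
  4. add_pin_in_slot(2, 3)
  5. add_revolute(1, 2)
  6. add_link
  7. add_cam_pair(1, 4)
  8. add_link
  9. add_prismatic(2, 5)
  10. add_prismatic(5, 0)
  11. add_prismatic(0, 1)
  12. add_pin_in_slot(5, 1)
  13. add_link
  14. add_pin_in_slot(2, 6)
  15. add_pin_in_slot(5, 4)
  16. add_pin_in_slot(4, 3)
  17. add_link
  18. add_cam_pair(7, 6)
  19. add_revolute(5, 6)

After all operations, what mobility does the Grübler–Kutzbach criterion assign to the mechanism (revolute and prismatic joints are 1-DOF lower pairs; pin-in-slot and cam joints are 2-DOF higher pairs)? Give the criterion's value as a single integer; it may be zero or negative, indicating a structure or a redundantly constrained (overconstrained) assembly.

M = 4

link 0 = ground. State L|J1|J2 = 1|0|0
+link1  2|0|0
+link2  3|0|0
+link3  4|0|0
PS(2,3) f=2→J2  4|0|1
R(1,2) f=1→J1  4|1|1
+link4  5|1|1
C(1,4) f=2→J2  5|1|2
+link5  6|1|2
P(2,5) f=1→J1  6|2|2
P(5,0) f=1→J1  6|3|2
P(0,1) f=1→J1  6|4|2
PS(5,1) f=2→J2  6|4|3
+link6  7|4|3
PS(2,6) f=2→J2  7|4|4
PS(5,4) f=2→J2  7|4|5
PS(4,3) f=2→J2  7|4|6
+link7  8|4|6
C(7,6) f=2→J2  8|4|7
R(5,6) f=1→J1  8|5|7
M = 3(8−1)−2·5−7 = 21−10−7 = 4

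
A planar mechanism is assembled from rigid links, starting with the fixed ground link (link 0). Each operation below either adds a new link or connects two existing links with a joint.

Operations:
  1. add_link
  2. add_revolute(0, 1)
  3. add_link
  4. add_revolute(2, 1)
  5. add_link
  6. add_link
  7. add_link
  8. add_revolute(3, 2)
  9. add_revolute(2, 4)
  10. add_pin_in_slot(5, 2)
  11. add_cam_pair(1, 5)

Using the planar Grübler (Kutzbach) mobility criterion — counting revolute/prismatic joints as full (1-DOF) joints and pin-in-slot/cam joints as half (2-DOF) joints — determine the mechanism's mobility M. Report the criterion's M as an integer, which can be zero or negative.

M = 5

(L,J1,J2)=(1,0,0); link0 fixed
link1: (2,0,0)
R 0-1 [J1]: (2,1,0)
link2: (3,1,0)
R 2-1 [J1]: (3,2,0)
link3: (4,2,0)
link4: (5,2,0)
link5: (6,2,0)
R 3-2 [J1]: (6,3,0)
R 2-4 [J1]: (6,4,0)
PS 5-2 [J2]: (6,4,1)
C 1-5 [J2]: (6,4,2)
Grübler: 3·5 − 2·4 − 2 = 5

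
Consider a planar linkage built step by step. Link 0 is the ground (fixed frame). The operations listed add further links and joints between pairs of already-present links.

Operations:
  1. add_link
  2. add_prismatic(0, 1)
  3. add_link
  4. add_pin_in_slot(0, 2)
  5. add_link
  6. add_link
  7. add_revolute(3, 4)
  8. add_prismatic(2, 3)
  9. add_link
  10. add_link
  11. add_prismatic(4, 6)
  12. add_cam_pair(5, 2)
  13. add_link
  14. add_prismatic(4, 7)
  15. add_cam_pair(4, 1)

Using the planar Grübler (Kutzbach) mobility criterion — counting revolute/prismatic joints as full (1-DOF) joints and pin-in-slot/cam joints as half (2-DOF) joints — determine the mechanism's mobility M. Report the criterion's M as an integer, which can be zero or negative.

(L,J1,J2)=(1,0,0); link0 fixed
link1: (2,0,0)
P 0-1 [J1]: (2,1,0)
link2: (3,1,0)
PS 0-2 [J2]: (3,1,1)
link3: (4,1,1)
link4: (5,1,1)
R 3-4 [J1]: (5,2,1)
P 2-3 [J1]: (5,3,1)
link5: (6,3,1)
link6: (7,3,1)
P 4-6 [J1]: (7,4,1)
C 5-2 [J2]: (7,4,2)
link7: (8,4,2)
P 4-7 [J1]: (8,5,2)
C 4-1 [J2]: (8,5,3)
Grübler: 3·7 − 2·5 − 3 = 8

M = 8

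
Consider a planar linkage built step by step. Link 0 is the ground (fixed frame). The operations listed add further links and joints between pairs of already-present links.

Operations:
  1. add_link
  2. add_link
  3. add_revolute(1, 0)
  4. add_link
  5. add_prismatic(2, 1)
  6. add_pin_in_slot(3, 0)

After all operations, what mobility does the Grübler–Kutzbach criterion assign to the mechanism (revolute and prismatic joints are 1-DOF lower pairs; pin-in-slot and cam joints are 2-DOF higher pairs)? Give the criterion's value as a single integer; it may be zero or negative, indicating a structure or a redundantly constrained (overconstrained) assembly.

M = 4

ground; <1,0,0>
#1 <2,0,0>
#2 <3,0,0>
R:1↔0 J1 <3,1,0>
#3 <4,1,0>
P:2↔1 J1 <4,2,0>
PS:3↔0 J2 <4,2,1>
3×3 − 2×2 − 1×1 = 4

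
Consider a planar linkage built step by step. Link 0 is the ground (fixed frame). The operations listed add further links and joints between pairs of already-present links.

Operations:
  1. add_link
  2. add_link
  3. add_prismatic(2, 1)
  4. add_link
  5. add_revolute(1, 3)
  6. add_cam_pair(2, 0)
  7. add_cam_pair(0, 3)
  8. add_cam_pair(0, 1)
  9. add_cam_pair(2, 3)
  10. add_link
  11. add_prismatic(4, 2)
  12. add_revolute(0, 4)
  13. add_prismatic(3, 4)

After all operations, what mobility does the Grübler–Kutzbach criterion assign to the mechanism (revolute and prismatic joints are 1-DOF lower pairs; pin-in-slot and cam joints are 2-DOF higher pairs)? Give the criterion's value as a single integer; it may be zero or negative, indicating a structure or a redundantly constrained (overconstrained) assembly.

[1;0;0] (link 0 is ground)
L+ [2;0;0]
L+ [3;0;0]
P(2,1)∈J1 [3;1;0]
L+ [4;1;0]
R(1,3)∈J1 [4;2;0]
C(2,0)∈J2 [4;2;1]
C(0,3)∈J2 [4;2;2]
C(0,1)∈J2 [4;2;3]
C(2,3)∈J2 [4;2;4]
L+ [5;2;4]
P(4,2)∈J1 [5;3;4]
R(0,4)∈J1 [5;4;4]
P(3,4)∈J1 [5;5;4]
mobility = 12 − 10 − 4 = -2

M = -2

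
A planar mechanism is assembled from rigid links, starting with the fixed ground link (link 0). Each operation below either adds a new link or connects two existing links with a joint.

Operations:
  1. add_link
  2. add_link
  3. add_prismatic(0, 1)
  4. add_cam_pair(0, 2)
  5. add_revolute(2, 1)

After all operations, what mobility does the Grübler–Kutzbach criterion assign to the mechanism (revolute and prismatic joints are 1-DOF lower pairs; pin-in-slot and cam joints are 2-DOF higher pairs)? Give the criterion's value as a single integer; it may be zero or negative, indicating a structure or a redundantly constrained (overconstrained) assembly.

ground; <1,0,0>
#1 <2,0,0>
#2 <3,0,0>
P:0↔1 J1 <3,1,0>
C:0↔2 J2 <3,1,1>
R:2↔1 J1 <3,2,1>
3×2 − 2×2 − 1×1 = 1

M = 1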